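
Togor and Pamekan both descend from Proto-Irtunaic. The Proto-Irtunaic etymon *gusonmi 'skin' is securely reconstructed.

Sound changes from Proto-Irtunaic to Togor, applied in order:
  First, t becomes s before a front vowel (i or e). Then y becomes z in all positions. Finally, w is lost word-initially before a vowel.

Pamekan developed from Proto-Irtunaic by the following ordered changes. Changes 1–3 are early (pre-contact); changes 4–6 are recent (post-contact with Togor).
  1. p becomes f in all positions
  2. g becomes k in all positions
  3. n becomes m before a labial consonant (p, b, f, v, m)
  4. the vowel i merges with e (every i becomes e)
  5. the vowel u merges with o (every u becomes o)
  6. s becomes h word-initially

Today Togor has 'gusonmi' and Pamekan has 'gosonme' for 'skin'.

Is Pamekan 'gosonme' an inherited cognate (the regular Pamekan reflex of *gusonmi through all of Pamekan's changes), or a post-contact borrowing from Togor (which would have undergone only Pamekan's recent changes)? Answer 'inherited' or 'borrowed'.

If inherited, *gusonmi would pass through all of Pamekan's changes:
Pamekan: *gusonmi > kusonmi > kusommi > kusomme > kosomme  (by unconditioned shift, nasal place assimilation, vowel merger, vowel merger)
If borrowed from Togor 'gusonmi' after the early changes, it would undergo only the recent ones:
  rule 4 (vowel merger): gusonmi → gusonme
  rule 5 (vowel merger): gusonme → gosonme
  rule 6 (debuccalisation): no change (gosonme)
  ⇒ as a loan: gosonme
Pamekan 'gosonme' matches the loan outcome 'gosonme', not the inherited 'kosomme' — it skipped the early Pamekan changes, so it was borrowed from Togor.

borrowed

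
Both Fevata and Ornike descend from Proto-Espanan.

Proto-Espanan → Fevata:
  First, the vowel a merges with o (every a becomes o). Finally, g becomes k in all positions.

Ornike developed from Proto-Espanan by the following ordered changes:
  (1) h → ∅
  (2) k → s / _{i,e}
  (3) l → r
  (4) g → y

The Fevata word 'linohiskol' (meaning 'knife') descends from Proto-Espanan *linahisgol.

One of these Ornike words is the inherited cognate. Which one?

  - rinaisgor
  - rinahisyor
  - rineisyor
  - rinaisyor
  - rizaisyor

rinaisyor

Ornike: *linahisgol
  linahisgol → linaisgol   [h-loss]
  linaisgol (rule 2 does not apply)
  linaisgol → rinaisgor   [unconditioned shift]
  rinaisgor → rinaisyor   [unconditioned shift]
  giving Ornike rinaisyor.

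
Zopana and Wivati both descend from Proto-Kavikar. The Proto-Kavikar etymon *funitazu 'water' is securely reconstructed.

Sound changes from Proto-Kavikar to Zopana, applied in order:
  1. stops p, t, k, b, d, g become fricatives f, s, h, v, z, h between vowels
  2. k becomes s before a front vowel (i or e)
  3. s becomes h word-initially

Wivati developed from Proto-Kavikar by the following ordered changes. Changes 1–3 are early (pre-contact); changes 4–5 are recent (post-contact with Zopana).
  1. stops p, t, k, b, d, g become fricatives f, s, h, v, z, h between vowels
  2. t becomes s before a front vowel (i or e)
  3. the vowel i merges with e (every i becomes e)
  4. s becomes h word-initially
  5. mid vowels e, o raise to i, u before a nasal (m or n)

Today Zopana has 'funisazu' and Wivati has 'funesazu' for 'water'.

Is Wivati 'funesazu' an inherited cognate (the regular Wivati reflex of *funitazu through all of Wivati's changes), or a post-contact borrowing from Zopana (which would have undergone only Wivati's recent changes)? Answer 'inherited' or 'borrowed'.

If inherited, *funitazu would pass through all of Wivati's changes:
Wivati: start from *funitazu.
  rule 1 (intervocalic lenition): funitazu → funisazu
  rule 2: no change — funisazu
  rule 3 (vowel merger): funisazu → funesazu
  rule 4: no change — funesazu
  rule 5: no change — funesazu
  ⇒ Wivati funesazu
If borrowed from Zopana 'funisazu' after the early changes, it would undergo only the recent ones:
  rule 4 (debuccalisation): no change (funisazu)
  rule 5 (pre-nasal raising): no change (funisazu)
  ⇒ as a loan: funisazu
Wivati 'funesazu' matches the inherited outcome exactly, so it is an inherited cognate, not a loan.

inherited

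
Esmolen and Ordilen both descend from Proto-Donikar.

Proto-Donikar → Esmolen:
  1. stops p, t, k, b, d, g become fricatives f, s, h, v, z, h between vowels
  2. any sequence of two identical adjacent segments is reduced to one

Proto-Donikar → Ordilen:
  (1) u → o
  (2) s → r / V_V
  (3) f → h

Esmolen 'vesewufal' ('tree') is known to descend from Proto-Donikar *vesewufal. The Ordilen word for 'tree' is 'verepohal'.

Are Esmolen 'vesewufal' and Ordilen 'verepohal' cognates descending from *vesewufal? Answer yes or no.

no

Derive the expected Ordilen reflex of *vesewufal:
Ordilen: *vesewufal > vesewofal > verewofal > verewohal  (by vowel merger, rhotacism, unconditioned shift)
The regular Ordilen reflex would be 'verewohal', but the attested form is 'verepohal'. The correspondence is irregular, so they are not cognates (the Ordilen form has a different source).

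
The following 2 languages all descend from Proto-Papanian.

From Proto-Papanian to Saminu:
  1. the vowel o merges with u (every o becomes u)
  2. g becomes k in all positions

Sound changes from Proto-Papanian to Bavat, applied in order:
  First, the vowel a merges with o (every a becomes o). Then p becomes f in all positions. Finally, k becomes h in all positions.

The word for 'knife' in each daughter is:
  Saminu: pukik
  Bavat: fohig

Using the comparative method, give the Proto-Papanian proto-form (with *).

*pokig

Position 5: Saminu has k, Bavat has g. Bavat preserves g here (none of its changes turn any other segment into g), so the proto-segment is *g.
Position 1: Saminu has p, Bavat has f. Saminu preserves p here (none of its changes turn any other segment into p), so the proto-segment is *p.
Position 2: Saminu has u, Bavat has o. Taking the neighbouring segments as reconstructed: Saminu u could go back to *o or *u; Bavat o could go back to *a or *o — the one source consistent with every daughter is *o.
Verify the candidate proto-form against each daughter:
Saminu: *pokig
  pokig → pukig   [vowel merger]
  pukig → pukik   [unconditioned shift]
  giving Saminu pukik.
Bavat: start from *pokig.
  rule 1: no change — pokig
  rule 2 (unconditioned shift): pokig → fokig
  rule 3 (unconditioned shift): fokig → fohig
  ⇒ Bavat fohig
No other proto-form is consistent with every reflex, so the reconstruction is *pokig.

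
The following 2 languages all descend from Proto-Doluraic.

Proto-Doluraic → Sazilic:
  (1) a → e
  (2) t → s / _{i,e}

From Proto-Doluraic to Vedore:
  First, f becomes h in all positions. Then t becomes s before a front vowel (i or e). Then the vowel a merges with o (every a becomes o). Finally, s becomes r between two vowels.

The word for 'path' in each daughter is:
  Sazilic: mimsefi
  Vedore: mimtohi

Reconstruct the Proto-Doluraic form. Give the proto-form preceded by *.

Position 4: Sazilic has s, Vedore has t. Vedore preserves t here (none of its changes turn any other segment into t), so the proto-segment is *t.
Position 6: Sazilic has f, Vedore has h. Sazilic preserves f here (none of its changes turn any other segment into f), so the proto-segment is *f.
Position 5: Sazilic has e, Vedore has o. Taking the neighbouring segments as reconstructed: Sazilic e could go back to *a or *e; Vedore o could go back to *a or *o — the one source consistent with every daughter is *a.
Verify the candidate proto-form against each daughter:
Sazilic: *mimtafi > mimtefi > mimsefi  (by vowel merger, palatalisation)
Vedore: start from *mimtafi.
  rule 1 (unconditioned shift): mimtafi → mimtahi
  rule 2: no change — mimtahi
  rule 3 (vowel merger): mimtahi → mimtohi
  rule 4: no change — mimtohi
  ⇒ Vedore mimtohi
No other proto-form is consistent with every reflex, so the reconstruction is *mimtafi.

*mimtafi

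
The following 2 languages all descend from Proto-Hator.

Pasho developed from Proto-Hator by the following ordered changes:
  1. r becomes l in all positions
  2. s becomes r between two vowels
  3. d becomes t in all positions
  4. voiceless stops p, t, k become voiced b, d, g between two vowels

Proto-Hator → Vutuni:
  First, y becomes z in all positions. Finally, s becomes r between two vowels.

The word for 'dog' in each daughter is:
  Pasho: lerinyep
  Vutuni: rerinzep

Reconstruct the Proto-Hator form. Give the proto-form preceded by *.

*resinyep

Position 6: Pasho has y, Vutuni has z. Pasho preserves y here (none of its changes turn any other segment into y), so the proto-segment is *y.
Position 3: Pasho has r, Vutuni has r. In Pasho, r can only continue *s, so the proto-segment is *s.
Position 1: Pasho has l, Vutuni has r. Taking the neighbouring segments as reconstructed: Pasho l could go back to *l or *r; Vutuni r can only go back to *r — the one source consistent with every daughter is *r.
Verify the candidate proto-form against each daughter:
Pasho: *resinyep
  resinyep → lesinyep   [unconditioned shift]
  lesinyep → lerinyep   [rhotacism]
  lerinyep (rule 3 does not apply)
  lerinyep (rule 4 does not apply)
  giving Pasho lerinyep.
Vutuni: *resinyep
  resinyep → resinzep   [unconditioned shift]
  resinzep → rerinzep   [rhotacism]
  giving Vutuni rerinzep.
*resinyep is the unique common source.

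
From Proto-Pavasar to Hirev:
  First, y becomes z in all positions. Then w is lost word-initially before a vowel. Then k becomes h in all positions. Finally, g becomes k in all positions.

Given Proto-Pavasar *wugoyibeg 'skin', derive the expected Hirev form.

ukozibek

Hirev: *wugoyibeg > wugozibeg > ugozibeg > ukozibek  (by unconditioned shift, glide loss, unconditioned shift)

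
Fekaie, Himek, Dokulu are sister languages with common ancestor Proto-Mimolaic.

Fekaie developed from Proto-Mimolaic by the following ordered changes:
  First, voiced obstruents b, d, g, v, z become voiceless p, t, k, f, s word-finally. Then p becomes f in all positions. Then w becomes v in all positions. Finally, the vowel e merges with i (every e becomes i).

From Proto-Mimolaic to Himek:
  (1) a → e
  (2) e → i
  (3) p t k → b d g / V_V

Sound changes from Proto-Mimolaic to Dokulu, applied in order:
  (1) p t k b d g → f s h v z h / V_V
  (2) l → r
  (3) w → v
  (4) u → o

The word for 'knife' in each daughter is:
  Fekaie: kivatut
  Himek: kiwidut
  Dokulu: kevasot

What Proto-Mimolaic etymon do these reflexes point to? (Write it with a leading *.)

*kewatut

Position 6: Fekaie has u, Himek has u, Dokulu has o. Fekaie preserves u here (none of its changes turn any other segment into u), so the proto-segment is *u.
Position 2: Fekaie has i, Himek has i, Dokulu has e. Dokulu preserves e here (none of its changes turn any other segment into e), so the proto-segment is *e.
This points to *kewatut. Verify forward in each daughter:
Fekaie: *kewatut
  kewatut (rule 1 does not apply)
  kewatut (rule 2 does not apply)
  kewatut → kevatut   [unconditioned shift]
  kevatut → kivatut   [vowel merger]
  giving Fekaie kivatut.
Himek: start from *kewatut.
  rule 1 (vowel merger): kewatut → kewetut
  rule 2 (vowel merger): kewetut → kiwitut
  rule 3 (intervocalic voicing): kiwitut → kiwidut
  ⇒ Himek kiwidut
Dokulu: *kewatut > kewasut > kevasut > kevasot  (by intervocalic lenition, unconditioned shift, vowel merger)
No other proto-form is consistent with every reflex, so the reconstruction is *kewatut.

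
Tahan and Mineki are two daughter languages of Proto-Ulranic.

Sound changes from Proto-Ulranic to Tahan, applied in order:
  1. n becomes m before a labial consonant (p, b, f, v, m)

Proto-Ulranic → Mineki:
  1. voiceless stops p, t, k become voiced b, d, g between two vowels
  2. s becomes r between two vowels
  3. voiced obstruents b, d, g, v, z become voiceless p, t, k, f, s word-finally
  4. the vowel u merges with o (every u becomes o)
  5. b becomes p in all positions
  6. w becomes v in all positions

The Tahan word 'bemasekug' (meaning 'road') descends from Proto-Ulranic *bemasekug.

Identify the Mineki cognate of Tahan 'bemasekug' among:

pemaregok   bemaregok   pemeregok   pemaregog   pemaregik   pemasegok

Mineki: start from *bemasekug.
  rule 1 (intervocalic voicing): bemasekug → bemasegug
  rule 2 (rhotacism): bemasegug → bemaregug
  rule 3 (final devoicing): bemaregug → bemareguk
  rule 4 (vowel merger): bemareguk → bemaregok
  rule 5 (unconditioned shift): bemaregok → pemaregok
  rule 6: no change — pemaregok
  ⇒ Mineki pemaregok
Only 'pemaregok' matches the regular Mineki development of *bemasekug.

pemaregok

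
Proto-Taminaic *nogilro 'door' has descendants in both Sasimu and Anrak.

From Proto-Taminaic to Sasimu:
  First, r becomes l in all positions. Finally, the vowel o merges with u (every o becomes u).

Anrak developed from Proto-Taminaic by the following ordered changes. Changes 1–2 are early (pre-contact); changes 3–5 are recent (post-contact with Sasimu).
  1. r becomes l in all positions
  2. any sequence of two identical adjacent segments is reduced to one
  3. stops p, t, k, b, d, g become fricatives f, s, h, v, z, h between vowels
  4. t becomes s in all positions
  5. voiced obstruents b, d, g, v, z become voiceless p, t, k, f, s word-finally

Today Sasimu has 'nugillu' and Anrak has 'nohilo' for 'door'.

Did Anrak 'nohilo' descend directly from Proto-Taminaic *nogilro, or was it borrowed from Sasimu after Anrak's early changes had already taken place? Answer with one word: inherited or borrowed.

If inherited, *nogilro would pass through all of Anrak's changes:
Anrak: *nogilro
  nogilro → nogillo   [unconditioned shift]
  nogillo → nogilo   [degemination]
  nogilo → nohilo   [intervocalic lenition]
  nohilo (rule 4 does not apply)
  nohilo (rule 5 does not apply)
  giving Anrak nohilo.
If borrowed from Sasimu 'nugillu' after the early changes, it would undergo only the recent ones:
  rule 3 (intervocalic lenition): nugillu → nuhillu
  rule 4 (unconditioned shift): no change (nuhillu)
  rule 5 (final devoicing): no change (nuhillu)
  ⇒ as a loan: nuhillu
Anrak 'nohilo' matches the inherited outcome exactly, so it is an inherited cognate, not a loan.

inherited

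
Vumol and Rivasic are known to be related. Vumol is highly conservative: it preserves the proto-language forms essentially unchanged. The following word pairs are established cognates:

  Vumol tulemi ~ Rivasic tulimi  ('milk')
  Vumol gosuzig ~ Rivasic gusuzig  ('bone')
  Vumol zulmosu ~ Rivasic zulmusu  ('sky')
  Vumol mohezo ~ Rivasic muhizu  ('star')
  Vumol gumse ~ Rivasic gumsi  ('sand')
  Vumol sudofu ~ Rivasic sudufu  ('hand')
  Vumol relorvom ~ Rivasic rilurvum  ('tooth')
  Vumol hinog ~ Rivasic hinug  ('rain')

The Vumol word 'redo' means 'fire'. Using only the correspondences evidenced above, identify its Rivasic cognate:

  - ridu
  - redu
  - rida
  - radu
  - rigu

ridu

mohezo ~ muhizu, relorvom ~ rilurvum — Vumol e corresponds to Rivasic i after a consonant, before a consonant other than r, m, n, p, b, f, v.
mohezo ~ muhizu — Vumol o corresponds to Rivasic u word-finally.
Applying these to Vumol 'redo':
  redo → rido   (e→i after a consonant, before a consonant other than r, m, n, p, b, f, v)
  rido → ridu   (o→u word-finally)
So the Rivasic cognate is 'ridu'.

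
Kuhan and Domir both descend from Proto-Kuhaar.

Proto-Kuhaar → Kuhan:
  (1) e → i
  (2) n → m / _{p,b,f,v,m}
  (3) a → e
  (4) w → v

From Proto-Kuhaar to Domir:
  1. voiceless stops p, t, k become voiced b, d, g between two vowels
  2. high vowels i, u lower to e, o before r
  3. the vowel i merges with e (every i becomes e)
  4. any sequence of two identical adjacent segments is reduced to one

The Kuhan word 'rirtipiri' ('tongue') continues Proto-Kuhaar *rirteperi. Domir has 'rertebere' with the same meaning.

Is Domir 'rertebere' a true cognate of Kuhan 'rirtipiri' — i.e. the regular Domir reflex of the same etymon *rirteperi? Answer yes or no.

yes

Derive the expected Domir reflex of *rirteperi:
Domir: *rirteperi
  rirteperi → rirteberi   [intervocalic voicing]
  rirteberi → rerteberi   [pre-rhotic lowering]
  rerteberi → rertebere   [vowel merger]
  rertebere (rule 4 does not apply)
  giving Domir rertebere.
Domir 'rertebere' matches the regular reflex exactly, so the pair is cognate.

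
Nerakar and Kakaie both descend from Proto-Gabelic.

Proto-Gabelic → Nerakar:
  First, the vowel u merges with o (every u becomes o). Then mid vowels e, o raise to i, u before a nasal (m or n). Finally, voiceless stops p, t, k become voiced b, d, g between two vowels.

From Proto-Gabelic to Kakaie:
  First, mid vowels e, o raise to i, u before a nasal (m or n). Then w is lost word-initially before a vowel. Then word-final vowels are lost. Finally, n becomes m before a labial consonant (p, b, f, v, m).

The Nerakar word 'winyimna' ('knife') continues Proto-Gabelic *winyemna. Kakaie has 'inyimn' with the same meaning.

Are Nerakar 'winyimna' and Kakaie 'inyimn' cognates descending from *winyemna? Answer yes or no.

Derive the expected Kakaie reflex of *winyemna:
Kakaie: start from *winyemna.
  rule 1 (pre-nasal raising): winyemna → winyimna
  rule 2 (glide loss): winyimna → inyimna
  rule 3 (apocope): inyimna → inyimn
  rule 4: no change — inyimn
  ⇒ Kakaie inyimn
Kakaie 'inyimn' matches the regular reflex exactly, so the pair is cognate.

yes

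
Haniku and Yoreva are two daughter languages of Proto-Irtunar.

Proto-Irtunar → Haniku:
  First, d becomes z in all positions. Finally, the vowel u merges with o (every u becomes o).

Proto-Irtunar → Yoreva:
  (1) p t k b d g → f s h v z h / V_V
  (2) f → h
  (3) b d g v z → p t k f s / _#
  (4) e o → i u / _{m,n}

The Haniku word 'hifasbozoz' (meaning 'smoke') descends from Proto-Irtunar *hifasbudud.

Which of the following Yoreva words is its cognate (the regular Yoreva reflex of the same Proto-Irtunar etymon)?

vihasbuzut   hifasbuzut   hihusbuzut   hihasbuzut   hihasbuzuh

hihasbuzut

Yoreva: *hifasbudud
  hifasbudud → hifasbuzud   [intervocalic lenition]
  hifasbuzud → hihasbuzud   [unconditioned shift]
  hihasbuzud → hihasbuzut   [final devoicing]
  hihasbuzut (rule 4 does not apply)
  giving Yoreva hihasbuzut.
The other candidates each miss or misapply at least one Yoreva change.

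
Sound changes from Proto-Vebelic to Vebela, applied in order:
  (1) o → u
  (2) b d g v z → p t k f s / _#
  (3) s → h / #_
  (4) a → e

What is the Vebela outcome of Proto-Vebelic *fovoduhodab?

fuvuduhudep

Vebela: *fovoduhodab
  fovoduhodab → fuvuduhudab   [vowel merger]
  fuvuduhudab → fuvuduhudap   [final devoicing]
  fuvuduhudap (rule 3 does not apply)
  fuvuduhudap → fuvuduhudep   [vowel merger]
  giving Vebela fuvuduhudep.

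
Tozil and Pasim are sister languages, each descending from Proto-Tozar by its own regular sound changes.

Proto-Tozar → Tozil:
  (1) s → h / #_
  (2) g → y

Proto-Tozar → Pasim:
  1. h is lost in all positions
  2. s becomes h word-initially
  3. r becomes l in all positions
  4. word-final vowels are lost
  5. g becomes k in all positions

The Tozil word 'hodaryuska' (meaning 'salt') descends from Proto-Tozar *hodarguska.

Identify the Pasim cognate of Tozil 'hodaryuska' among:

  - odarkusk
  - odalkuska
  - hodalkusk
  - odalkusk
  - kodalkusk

odalkusk

Pasim: *hodarguska > odarguska > odalguska > odalgusk > odalkusk  (by h-loss, unconditioned shift, apocope, unconditioned shift)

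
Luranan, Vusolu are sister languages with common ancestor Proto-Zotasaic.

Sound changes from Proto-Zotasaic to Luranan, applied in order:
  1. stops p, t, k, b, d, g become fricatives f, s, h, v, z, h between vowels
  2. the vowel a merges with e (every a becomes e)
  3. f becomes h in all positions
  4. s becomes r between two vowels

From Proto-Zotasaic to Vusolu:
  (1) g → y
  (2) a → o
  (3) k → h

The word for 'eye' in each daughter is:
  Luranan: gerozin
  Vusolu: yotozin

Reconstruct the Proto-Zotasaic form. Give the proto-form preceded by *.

Position 3: Luranan has r, Vusolu has t. Vusolu preserves t here (none of its changes turn any other segment into t), so the proto-segment is *t.
Position 2: Luranan has e, Vusolu has o. Taking the neighbouring segments as reconstructed: Luranan e could go back to *a or *e; Vusolu o could go back to *a or *o — the one source consistent with every daughter is *a.
This points to *gatozin. Verify forward in each daughter:
Luranan: start from *gatozin.
  rule 1 (intervocalic lenition): gatozin → gasozin
  rule 2 (vowel merger): gasozin → gesozin
  rule 3: no change — gesozin
  rule 4 (rhotacism): gesozin → gerozin
  ⇒ Luranan gerozin
Vusolu: *gatozin
  gatozin → yatozin   [unconditioned shift]
  yatozin → yotozin   [vowel merger]
  yotozin (rule 3 does not apply)
  giving Vusolu yotozin.
Only *gatozin yields all of Luranan gerozin, Vusolu yotozin.

*gatozin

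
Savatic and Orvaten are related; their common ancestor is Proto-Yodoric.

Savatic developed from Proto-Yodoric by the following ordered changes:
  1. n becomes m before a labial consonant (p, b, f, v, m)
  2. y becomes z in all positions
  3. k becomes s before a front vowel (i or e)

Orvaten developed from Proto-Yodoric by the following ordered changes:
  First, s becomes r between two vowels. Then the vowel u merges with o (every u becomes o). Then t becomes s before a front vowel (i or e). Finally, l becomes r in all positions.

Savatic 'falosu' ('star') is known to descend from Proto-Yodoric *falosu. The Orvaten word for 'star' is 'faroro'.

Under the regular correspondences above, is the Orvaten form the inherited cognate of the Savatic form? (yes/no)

Derive the expected Orvaten reflex of *falosu:
Orvaten: start from *falosu.
  rule 1 (rhotacism): falosu → faloru
  rule 2 (vowel merger): faloru → faloro
  rule 3: no change — faloro
  rule 4 (unconditioned shift): faloro → faroro
  ⇒ Orvaten faroro
Orvaten 'faroro' matches the regular reflex exactly, so the pair is cognate.

yes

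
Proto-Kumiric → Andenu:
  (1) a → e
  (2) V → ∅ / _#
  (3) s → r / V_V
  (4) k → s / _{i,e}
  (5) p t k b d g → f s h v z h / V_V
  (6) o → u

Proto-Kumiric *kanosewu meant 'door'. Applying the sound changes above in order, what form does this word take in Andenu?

Andenu: *kanosewu
  kanosewu → kenosewu   [vowel merger]
  kenosewu → kenosew   [apocope]
  kenosew → kenorew   [rhotacism]
  kenorew → senorew   [palatalisation]
  senorew (rule 5 does not apply)
  senorew → senurew   [vowel merger]
  giving Andenu senurew.

senurew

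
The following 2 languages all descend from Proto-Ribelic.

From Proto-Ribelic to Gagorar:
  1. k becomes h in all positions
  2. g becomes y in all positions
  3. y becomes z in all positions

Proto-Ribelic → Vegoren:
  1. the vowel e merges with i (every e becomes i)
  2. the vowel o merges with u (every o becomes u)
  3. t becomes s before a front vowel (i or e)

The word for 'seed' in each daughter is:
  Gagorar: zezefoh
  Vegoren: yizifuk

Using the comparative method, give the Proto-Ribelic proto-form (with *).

*yezefok

Position 6: Gagorar has o, Vegoren has u. Gagorar preserves o here (none of its changes turn any other segment into o), so the proto-segment is *o.
Position 4: Gagorar has e, Vegoren has i. Gagorar preserves e here (none of its changes turn any other segment into e), so the proto-segment is *e.
Verify the candidate proto-form against each daughter:
Gagorar: start from *yezefok.
  rule 1 (unconditioned shift): yezefok → yezefoh
  rule 2: no change — yezefoh
  rule 3 (unconditioned shift): yezefoh → zezefoh
  ⇒ Gagorar zezefoh
Vegoren: *yezefok > yizifok > yizifuk  (by vowel merger, vowel merger)
Only *yezefok yields all of Gagorar zezefoh, Vegoren yizifuk.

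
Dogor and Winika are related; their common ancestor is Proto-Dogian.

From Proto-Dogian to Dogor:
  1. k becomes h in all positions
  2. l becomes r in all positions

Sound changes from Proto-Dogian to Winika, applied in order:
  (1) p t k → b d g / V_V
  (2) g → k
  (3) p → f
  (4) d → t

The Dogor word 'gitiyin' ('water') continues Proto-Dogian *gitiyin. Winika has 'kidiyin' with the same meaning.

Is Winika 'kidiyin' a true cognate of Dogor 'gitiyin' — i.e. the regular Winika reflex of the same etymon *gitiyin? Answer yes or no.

no

Derive the expected Winika reflex of *gitiyin:
Winika: start from *gitiyin.
  rule 1 (intervocalic voicing): gitiyin → gidiyin
  rule 2 (unconditioned shift): gidiyin → kidiyin
  rule 3: no change — kidiyin
  rule 4 (unconditioned shift): kidiyin → kitiyin
  ⇒ Winika kitiyin
The regular Winika reflex would be 'kitiyin', but the attested form is 'kidiyin'. The correspondence is irregular, so they are not cognates (the Winika form has a different source).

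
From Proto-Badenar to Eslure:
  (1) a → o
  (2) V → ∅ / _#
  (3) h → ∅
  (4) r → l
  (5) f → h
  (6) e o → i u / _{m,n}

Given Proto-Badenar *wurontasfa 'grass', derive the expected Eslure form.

Eslure: *wurontasfa
  wurontasfa → wurontosfo   [vowel merger]
  wurontosfo → wurontosf   [apocope]
  wurontosf (rule 3 does not apply)
  wurontosf → wulontosf   [unconditioned shift]
  wulontosf → wulontosh   [unconditioned shift]
  wulontosh → wuluntosh   [pre-nasal raising]
  giving Eslure wuluntosh.

wuluntosh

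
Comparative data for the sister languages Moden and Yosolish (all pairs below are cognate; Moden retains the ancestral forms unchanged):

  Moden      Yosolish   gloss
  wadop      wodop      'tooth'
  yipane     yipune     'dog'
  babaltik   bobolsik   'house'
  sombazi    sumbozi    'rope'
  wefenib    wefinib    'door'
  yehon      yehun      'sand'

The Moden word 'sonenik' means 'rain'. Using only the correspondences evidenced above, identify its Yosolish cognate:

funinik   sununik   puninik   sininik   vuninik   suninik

yehon ~ yehun — Moden o corresponds to Yosolish u after a consonant, before a nasal.
wefenib ~ wefinib — Moden e corresponds to Yosolish i after a consonant, before a nasal.
Applying these to Moden 'sonenik':
  sonenik → sunenik   (o→u after a consonant, before a nasal)
  sunenik → suninik   (e→i after a consonant, before a nasal)
So the Yosolish cognate is 'suninik'.

suninik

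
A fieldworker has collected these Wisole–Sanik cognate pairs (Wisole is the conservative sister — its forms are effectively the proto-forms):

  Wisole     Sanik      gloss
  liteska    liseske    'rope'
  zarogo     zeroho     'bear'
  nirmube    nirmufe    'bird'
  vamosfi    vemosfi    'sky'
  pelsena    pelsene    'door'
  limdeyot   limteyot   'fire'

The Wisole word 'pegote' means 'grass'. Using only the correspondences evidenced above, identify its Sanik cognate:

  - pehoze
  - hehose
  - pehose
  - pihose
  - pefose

pehose

zarogo ~ zeroho — Wisole g corresponds to Sanik h between vowels (before a back vowel).
liteska ~ liseske — Wisole t corresponds to Sanik s between vowels (before a front vowel).
Applying these to Wisole 'pegote':
  pegote → pehote   (g→h between vowels (before a back vowel))
  pehote → pehose   (t→s between vowels (before a front vowel))
So the Sanik cognate is 'pehose'.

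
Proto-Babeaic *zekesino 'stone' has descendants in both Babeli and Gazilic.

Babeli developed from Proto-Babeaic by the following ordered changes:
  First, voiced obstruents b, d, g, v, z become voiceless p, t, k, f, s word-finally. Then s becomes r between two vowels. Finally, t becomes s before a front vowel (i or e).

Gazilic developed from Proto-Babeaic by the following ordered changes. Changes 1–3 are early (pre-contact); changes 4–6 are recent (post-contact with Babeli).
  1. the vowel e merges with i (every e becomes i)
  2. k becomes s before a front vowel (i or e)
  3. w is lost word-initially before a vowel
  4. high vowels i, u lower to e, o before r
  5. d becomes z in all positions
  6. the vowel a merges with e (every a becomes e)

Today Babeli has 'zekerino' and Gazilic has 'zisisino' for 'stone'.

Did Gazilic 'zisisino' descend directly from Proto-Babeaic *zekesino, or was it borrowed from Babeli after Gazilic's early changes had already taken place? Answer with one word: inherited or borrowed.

inherited

If inherited, *zekesino would pass through all of Gazilic's changes:
Gazilic: *zekesino
  zekesino → zikisino   [vowel merger]
  zikisino → zisisino   [palatalisation]
  zisisino (rule 3 does not apply)
  zisisino (rule 4 does not apply)
  zisisino (rule 5 does not apply)
  zisisino (rule 6 does not apply)
  giving Gazilic zisisino.
If borrowed from Babeli 'zekerino' after the early changes, it would undergo only the recent ones:
  rule 4 (pre-rhotic lowering): no change (zekerino)
  rule 5 (unconditioned shift): no change (zekerino)
  rule 6 (vowel merger): no change (zekerino)
  ⇒ as a loan: zekerino
Gazilic 'zisisino' matches the inherited outcome exactly, so it is an inherited cognate, not a loan.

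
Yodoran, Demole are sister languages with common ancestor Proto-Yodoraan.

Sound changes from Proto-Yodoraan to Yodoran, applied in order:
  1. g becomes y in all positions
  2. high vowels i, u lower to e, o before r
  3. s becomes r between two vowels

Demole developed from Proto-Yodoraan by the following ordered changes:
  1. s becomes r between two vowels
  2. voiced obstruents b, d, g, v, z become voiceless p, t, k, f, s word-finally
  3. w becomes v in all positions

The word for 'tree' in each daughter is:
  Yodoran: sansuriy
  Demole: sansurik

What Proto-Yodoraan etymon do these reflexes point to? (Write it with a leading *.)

Position 8: Yodoran has y, Demole has k. Taking the neighbouring segments as reconstructed: Yodoran y could go back to *g or *y; Demole k could go back to *k or *g — the one source consistent with every daughter is *g.
Position 6: Yodoran has r, Demole has r. Taking the neighbouring segments as reconstructed: Yodoran r can only go back to *s; Demole r could go back to *s or *r — the one source consistent with every daughter is *s.
Verify the candidate proto-form against each daughter:
Yodoran: start from *sansusig.
  rule 1 (unconditioned shift): sansusig → sansusiy
  rule 2: no change — sansusiy
  rule 3 (rhotacism): sansusiy → sansuriy
  ⇒ Yodoran sansuriy
Demole: *sansusig > sansurig > sansurik  (by rhotacism, final devoicing)
Only *sansusig yields all of Yodoran sansuriy, Demole sansurik.

*sansusig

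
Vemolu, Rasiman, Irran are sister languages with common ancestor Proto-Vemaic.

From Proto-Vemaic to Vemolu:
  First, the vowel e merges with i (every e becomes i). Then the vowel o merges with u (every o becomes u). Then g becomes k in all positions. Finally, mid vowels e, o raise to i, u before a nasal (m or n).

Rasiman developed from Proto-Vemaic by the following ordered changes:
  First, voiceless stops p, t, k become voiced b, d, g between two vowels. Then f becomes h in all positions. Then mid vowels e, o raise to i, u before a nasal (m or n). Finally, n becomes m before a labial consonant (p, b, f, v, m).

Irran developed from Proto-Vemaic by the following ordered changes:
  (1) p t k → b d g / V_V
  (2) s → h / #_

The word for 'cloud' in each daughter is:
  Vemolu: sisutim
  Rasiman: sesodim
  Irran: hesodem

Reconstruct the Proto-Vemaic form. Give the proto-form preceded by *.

Position 1: Vemolu has s, Rasiman has s, Irran has h. Vemolu preserves s here (none of its changes turn any other segment into s), so the proto-segment is *s.
Position 4: Vemolu has u, Rasiman has o, Irran has o. Rasiman preserves o here (none of its changes turn any other segment into o), so the proto-segment is *o.
Position 2: Vemolu has i, Rasiman has e, Irran has e. Rasiman preserves e here (none of its changes turn any other segment into e), so the proto-segment is *e.
Verify the candidate proto-form against each daughter:
Vemolu: *sesotem > sisotim > sisutim  (by vowel merger, vowel merger)
Rasiman: start from *sesotem.
  rule 1 (intervocalic voicing): sesotem → sesodem
  rule 2: no change — sesodem
  rule 3 (pre-nasal raising): sesodem → sesodim
  rule 4: no change — sesodim
  ⇒ Rasiman sesodim
Irran: start from *sesotem.
  rule 1 (intervocalic voicing): sesotem → sesodem
  rule 2 (debuccalisation): sesodem → hesodem
  ⇒ Irran hesodem
No other proto-form is consistent with every reflex, so the reconstruction is *sesotem.

*sesotem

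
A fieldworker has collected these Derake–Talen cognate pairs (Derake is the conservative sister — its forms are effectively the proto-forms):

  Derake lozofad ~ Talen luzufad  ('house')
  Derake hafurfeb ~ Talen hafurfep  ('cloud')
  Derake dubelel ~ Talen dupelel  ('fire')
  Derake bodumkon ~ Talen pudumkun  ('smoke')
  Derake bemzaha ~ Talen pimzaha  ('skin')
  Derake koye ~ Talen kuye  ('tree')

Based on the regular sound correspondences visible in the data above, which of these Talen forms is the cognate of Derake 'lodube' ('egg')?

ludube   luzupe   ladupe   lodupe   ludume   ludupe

ludupe

lozofad ~ luzufad, bodumkon ~ pudumkun — Derake o corresponds to Talen u after a consonant, before a consonant other than r, m, n, p, b, f, v.
dubelel ~ dupelel — Derake b corresponds to Talen p between vowels (before a front vowel).
Applying these to Derake 'lodube':
  lodube → ludube   (o→u after a consonant, before a consonant other than r, m, n, p, b, f, v)
  ludube → ludupe   (b→p between vowels (before a front vowel))
So the Talen cognate is 'ludupe'.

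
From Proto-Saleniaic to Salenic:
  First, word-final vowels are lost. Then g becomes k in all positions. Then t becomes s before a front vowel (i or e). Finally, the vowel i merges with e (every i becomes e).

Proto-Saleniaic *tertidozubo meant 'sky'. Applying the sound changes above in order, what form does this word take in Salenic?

Salenic: *tertidozubo > tertidozub > sersidozub > sersedozub  (by apocope, palatalisation, vowel merger)

sersedozub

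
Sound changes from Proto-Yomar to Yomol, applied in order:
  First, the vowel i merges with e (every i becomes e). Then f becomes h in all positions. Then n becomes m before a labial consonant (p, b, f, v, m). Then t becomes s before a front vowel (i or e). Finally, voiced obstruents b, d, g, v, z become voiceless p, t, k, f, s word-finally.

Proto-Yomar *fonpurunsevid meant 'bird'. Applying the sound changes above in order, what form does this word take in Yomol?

hompurunsevet

Yomol: *fonpurunsevid > fonpurunseved > honpurunseved > hompurunseved > hompurunsevet  (by vowel merger, unconditioned shift, nasal place assimilation, final devoicing)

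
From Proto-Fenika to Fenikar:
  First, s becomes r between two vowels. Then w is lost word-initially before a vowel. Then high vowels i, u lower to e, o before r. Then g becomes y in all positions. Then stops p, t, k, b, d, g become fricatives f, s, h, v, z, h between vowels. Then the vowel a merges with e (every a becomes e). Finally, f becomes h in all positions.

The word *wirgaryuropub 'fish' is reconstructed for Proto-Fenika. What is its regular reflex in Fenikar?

Fenikar: *wirgaryuropub > irgaryuropub > ergaryoropub > eryaryoropub > eryaryorofub > eryeryorofub > eryeryorohub  (by glide loss, pre-rhotic lowering, unconditioned shift, intervocalic lenition, vowel merger, unconditioned shift)

eryeryorohub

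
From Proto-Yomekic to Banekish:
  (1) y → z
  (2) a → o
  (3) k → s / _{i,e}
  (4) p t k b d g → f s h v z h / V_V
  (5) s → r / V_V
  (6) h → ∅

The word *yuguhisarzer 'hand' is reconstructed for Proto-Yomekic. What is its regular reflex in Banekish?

zuuirorzer

Banekish: *yuguhisarzer > zuguhisarzer > zuguhisorzer > zuhuhisorzer > zuhuhirorzer > zuuirorzer  (by unconditioned shift, vowel merger, intervocalic lenition, rhotacism, h-loss)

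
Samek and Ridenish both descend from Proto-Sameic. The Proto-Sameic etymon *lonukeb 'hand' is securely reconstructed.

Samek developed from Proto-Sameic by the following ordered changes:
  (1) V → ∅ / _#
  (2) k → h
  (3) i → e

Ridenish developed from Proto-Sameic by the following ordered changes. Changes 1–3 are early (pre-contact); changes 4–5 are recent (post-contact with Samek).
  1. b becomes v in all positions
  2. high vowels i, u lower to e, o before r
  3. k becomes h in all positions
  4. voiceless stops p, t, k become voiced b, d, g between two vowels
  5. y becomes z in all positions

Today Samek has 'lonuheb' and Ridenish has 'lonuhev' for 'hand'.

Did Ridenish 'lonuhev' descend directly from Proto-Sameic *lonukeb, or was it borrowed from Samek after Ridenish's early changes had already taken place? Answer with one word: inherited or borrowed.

inherited

If inherited, *lonukeb would pass through all of Ridenish's changes:
Ridenish: *lonukeb
  lonukeb → lonukev   [unconditioned shift]
  lonukev (rule 2 does not apply)
  lonukev → lonuhev   [unconditioned shift]
  lonuhev (rule 4 does not apply)
  lonuhev (rule 5 does not apply)
  giving Ridenish lonuhev.
If borrowed from Samek 'lonuheb' after the early changes, it would undergo only the recent ones:
  rule 4 (intervocalic voicing): no change (lonuheb)
  rule 5 (unconditioned shift): no change (lonuheb)
  ⇒ as a loan: lonuheb
Ridenish 'lonuhev' matches the inherited outcome exactly, so it is an inherited cognate, not a loan.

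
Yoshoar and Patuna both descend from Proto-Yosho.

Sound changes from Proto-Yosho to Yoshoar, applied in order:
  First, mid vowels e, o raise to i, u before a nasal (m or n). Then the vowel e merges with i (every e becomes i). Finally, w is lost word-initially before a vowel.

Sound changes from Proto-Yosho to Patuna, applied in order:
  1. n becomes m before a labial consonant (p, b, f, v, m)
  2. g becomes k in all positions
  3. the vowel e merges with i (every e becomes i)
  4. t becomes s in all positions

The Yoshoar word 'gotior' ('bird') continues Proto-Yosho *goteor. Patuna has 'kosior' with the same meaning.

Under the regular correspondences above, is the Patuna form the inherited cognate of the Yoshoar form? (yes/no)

Derive the expected Patuna reflex of *goteor:
Patuna: *goteor > koteor > kotior > kosior  (by unconditioned shift, vowel merger, unconditioned shift)
Patuna 'kosior' matches the regular reflex exactly, so the pair is cognate.

yes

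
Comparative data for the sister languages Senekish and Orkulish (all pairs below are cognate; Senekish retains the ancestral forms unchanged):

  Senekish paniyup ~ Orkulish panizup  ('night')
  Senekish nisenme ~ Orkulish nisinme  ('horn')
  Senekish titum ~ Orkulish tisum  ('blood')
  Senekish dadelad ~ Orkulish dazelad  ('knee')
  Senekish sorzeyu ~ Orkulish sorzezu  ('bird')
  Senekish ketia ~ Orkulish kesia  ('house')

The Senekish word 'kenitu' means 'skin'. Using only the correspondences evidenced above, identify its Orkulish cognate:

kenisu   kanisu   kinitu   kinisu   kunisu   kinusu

kinisu

nisenme ~ nisinme — Senekish e corresponds to Orkulish i after a consonant, before a nasal.
titum ~ tisum — Senekish t corresponds to Orkulish s between vowels (before a back vowel).
Applying these to Senekish 'kenitu':
  kenitu → kinitu   (e→i after a consonant, before a nasal)
  kinitu → kinisu   (t→s between vowels (before a back vowel))
So the Orkulish cognate is 'kinisu'.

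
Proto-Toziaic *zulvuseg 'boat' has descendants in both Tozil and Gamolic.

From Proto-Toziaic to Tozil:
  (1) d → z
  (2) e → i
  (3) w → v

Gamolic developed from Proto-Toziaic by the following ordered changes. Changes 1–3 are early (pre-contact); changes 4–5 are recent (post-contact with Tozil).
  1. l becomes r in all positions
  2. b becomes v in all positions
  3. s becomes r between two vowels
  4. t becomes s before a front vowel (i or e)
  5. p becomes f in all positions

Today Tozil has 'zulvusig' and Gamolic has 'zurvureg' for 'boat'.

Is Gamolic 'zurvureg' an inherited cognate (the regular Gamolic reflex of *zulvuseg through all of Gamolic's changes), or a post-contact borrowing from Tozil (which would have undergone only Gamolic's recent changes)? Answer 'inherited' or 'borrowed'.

If inherited, *zulvuseg would pass through all of Gamolic's changes:
Gamolic: *zulvuseg
  zulvuseg → zurvuseg   [unconditioned shift]
  zurvuseg (rule 2 does not apply)
  zurvuseg → zurvureg   [rhotacism]
  zurvureg (rule 4 does not apply)
  zurvureg (rule 5 does not apply)
  giving Gamolic zurvureg.
If borrowed from Tozil 'zulvusig' after the early changes, it would undergo only the recent ones:
  rule 4 (palatalisation): no change (zulvusig)
  rule 5 (unconditioned shift): no change (zulvusig)
  ⇒ as a loan: zulvusig
Gamolic 'zurvureg' matches the inherited outcome exactly, so it is an inherited cognate, not a loan.

inherited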